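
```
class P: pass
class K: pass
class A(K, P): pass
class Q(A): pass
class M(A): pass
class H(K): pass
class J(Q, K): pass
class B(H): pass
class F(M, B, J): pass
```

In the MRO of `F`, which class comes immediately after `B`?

L[F] = F + merge(L[M], L[B], L[J], [M B J])
  take M:  [M A K P object] + [B H K object] + [J Q A K P object] + [M B J]
  take B:  [A K P object] + [B H K object] + [J Q A K P object] + [B J]
  take H:  [A K P object] + [H K object] + [J Q A K P object] + [J]
  take J:  [A K P object] + [K object] + [J Q A K P object] + [J]
  take Q:  [A K P object] + [K object] + [Q A K P object]
  take A:  [A K P object] + [K object] + [A K P object]
  take K:  [K P object] + [K object] + [K P object]
  take P:  [P object] + [object] + [P object]
  take object:  [object] + [object] + [object]
MRO: F M B H J Q A K P object
B is at position 2; next is H.

H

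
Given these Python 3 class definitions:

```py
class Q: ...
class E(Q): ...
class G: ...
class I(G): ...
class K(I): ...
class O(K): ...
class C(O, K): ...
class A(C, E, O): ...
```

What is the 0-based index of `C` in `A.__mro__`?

L[A] = A + merge(L[C], L[E], L[O], [C E O])
  take C:  [C O K I G object] + [E Q object] + [O K I G object] + [C E O]
  take E:  [O K I G object] + [E Q object] + [O K I G object] + [E O]
  take O:  [O K I G object] + [Q object] + [O K I G object] + [O]
  take K:  [K I G object] + [Q object] + [K I G object]
  take I:  [I G object] + [Q object] + [I G object]
  take G:  [G object] + [Q object] + [G object]
  take Q:  [object] + [Q object] + [object]
  take object:  [object] + [object] + [object]
MRO: A C E O K I G Q object
C sits at index 1.

1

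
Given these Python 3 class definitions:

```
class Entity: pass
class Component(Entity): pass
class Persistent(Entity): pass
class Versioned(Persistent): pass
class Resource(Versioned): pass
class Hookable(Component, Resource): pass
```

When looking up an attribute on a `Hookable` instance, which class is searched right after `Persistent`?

L[Hookable] = Hookable + merge(L[Component], L[Resource], [Component Resource])
  take Component:  [Component Entity object] + [Resource Versioned Persistent Entity object] + [Component Resource]
  take Resource:  [Entity object] + [Resource Versioned Persistent Entity object] + [Resource]
  take Versioned:  [Entity object] + [Versioned Persistent Entity object]
  take Persistent:  [Entity object] + [Persistent Entity object]
  take Entity:  [Entity object] + [Entity object]
  take object:  [object] + [object]
MRO: Hookable Component Resource Versioned Persistent Entity object
Persistent is at position 4; next is Entity.

Entity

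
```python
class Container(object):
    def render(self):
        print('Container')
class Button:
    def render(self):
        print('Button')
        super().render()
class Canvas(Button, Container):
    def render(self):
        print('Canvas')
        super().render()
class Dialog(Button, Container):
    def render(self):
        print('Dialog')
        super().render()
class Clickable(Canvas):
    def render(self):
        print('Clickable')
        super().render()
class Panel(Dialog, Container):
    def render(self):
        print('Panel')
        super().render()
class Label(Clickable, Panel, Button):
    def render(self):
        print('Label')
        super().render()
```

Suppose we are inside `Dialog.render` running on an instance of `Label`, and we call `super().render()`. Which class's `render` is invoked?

L[Label] = Label + merge(L[Clickable], L[Panel], L[Button], [Clickable Panel Button])
  take Clickable:  [Clickable Canvas Button Container object] + [Panel Dialog Button Container object] + [Button object] + [Clickable Panel Button]
  take Canvas:  [Canvas Button Container object] + [Panel Dialog Button Container object] + [Button object] + [Panel Button]
  take Panel:  [Button Container object] + [Panel Dialog Button Container object] + [Button object] + [Panel Button]
  take Dialog:  [Button Container object] + [Dialog Button Container object] + [Button object] + [Button]
  take Button:  [Button Container object] + [Button Container object] + [Button object] + [Button]
  take Container:  [Container object] + [Container object] + [object]
  take object:  [object] + [object] + [object]
MRO: Label Clickable Canvas Panel Dialog Button Container object
super() in Dialog.render on a Label instance goes to the class after Dialog in Label's MRO: Button.

Button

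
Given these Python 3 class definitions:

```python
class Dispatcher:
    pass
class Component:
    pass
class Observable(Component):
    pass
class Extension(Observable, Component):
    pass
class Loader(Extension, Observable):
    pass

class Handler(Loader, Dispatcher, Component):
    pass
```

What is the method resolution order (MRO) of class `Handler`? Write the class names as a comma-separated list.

Handler, Loader, Extension, Observable, Dispatcher, Component, object

L[Handler] = Handler + merge(L[Loader], L[Dispatcher], L[Component], [Loader Dispatcher Component])
  take Loader:  [Loader Extension Observable Component object] + [Dispatcher object] + [Component object] + [Loader Dispatcher Component]
  take Extension:  [Extension Observable Component object] + [Dispatcher object] + [Component object] + [Dispatcher Component]
  take Observable:  [Observable Component object] + [Dispatcher object] + [Component object] + [Dispatcher Component]
  take Dispatcher:  [Component object] + [Dispatcher object] + [Component object] + [Dispatcher Component]
  take Component:  [Component object] + [object] + [Component object] + [Component]
  take object:  [object] + [object] + [object]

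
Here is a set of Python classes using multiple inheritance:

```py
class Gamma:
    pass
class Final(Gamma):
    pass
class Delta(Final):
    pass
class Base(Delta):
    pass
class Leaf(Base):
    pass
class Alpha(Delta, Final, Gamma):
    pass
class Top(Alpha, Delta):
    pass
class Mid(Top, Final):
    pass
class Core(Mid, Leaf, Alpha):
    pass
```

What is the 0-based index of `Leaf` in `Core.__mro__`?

L[Core] = Core + merge(L[Mid], L[Leaf], L[Alpha], [Mid Leaf Alpha])
  take Mid:  [Mid Top Alpha Delta Final Gamma object] + [Leaf Base Delta Final Gamma object] + [Alpha Delta Final Gamma object] + [Mid Leaf Alpha]
  take Top:  [Top Alpha Delta Final Gamma object] + [Leaf Base Delta Final Gamma object] + [Alpha Delta Final Gamma object] + [Leaf Alpha]
  take Leaf:  [Alpha Delta Final Gamma object] + [Leaf Base Delta Final Gamma object] + [Alpha Delta Final Gamma object] + [Leaf Alpha]
  take Alpha:  [Alpha Delta Final Gamma object] + [Base Delta Final Gamma object] + [Alpha Delta Final Gamma object] + [Alpha]
  take Base:  [Delta Final Gamma object] + [Base Delta Final Gamma object] + [Delta Final Gamma object]
  take Delta:  [Delta Final Gamma object] + [Delta Final Gamma object] + [Delta Final Gamma object]
  take Final:  [Final Gamma object] + [Final Gamma object] + [Final Gamma object]
  take Gamma:  [Gamma object] + [Gamma object] + [Gamma object]
  take object:  [object] + [object] + [object]
MRO: Core Mid Top Leaf Alpha Base Delta Final Gamma object
Leaf sits at index 3.

3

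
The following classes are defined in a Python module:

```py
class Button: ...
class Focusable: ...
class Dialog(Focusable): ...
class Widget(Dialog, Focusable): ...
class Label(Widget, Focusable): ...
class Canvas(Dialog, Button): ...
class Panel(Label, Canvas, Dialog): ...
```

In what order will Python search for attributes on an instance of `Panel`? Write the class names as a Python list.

[Panel, Label, Widget, Canvas, Dialog, Focusable, Button, object]

L[Panel] = Panel + merge(L[Label], L[Canvas], L[Dialog], [Label Canvas Dialog])
  take Label:  [Label Widget Dialog Focusable object] + [Canvas Dialog Focusable Button object] + [Dialog Focusable object] + [Label Canvas Dialog]
  take Widget:  [Widget Dialog Focusable object] + [Canvas Dialog Focusable Button object] + [Dialog Focusable object] + [Canvas Dialog]
  take Canvas:  [Dialog Focusable object] + [Canvas Dialog Focusable Button object] + [Dialog Focusable object] + [Canvas Dialog]
  take Dialog:  [Dialog Focusable object] + [Dialog Focusable Button object] + [Dialog Focusable object] + [Dialog]
  take Focusable:  [Focusable object] + [Focusable Button object] + [Focusable object]
  take Button:  [object] + [Button object] + [object]
  take object:  [object] + [object] + [object]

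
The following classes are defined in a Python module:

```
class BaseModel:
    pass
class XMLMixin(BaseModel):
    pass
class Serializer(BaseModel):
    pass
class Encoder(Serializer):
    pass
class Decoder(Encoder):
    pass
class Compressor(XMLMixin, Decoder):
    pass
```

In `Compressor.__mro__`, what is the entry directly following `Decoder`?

Encoder

L[Compressor] = Compressor + merge(L[XMLMixin], L[Decoder], [XMLMixin Decoder])
  take XMLMixin:  [XMLMixin BaseModel object] + [Decoder Encoder Serializer BaseModel object] + [XMLMixin Decoder]
  take Decoder:  [BaseModel object] + [Decoder Encoder Serializer BaseModel object] + [Decoder]
  take Encoder:  [BaseModel object] + [Encoder Serializer BaseModel object]
  take Serializer:  [BaseModel object] + [Serializer BaseModel object]
  take BaseModel:  [BaseModel object] + [BaseModel object]
  take object:  [object] + [object]
MRO: Compressor XMLMixin Decoder Encoder Serializer BaseModel object
Decoder is at position 2; next is Encoder.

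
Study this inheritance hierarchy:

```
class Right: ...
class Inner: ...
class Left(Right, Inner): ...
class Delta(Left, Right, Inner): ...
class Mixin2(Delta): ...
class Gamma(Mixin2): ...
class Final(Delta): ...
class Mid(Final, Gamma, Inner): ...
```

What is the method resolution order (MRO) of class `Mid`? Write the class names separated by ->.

Mid -> Final -> Gamma -> Mixin2 -> Delta -> Left -> Right -> Inner -> object

L[Mid] = Mid + merge(L[Final], L[Gamma], L[Inner], [Final Gamma Inner])
  take Final:  [Final Delta Left Right Inner object] + [Gamma Mixin2 Delta Left Right Inner object] + [Inner object] + [Final Gamma Inner]
  take Gamma:  [Delta Left Right Inner object] + [Gamma Mixin2 Delta Left Right Inner object] + [Inner object] + [Gamma Inner]
  take Mixin2:  [Delta Left Right Inner object] + [Mixin2 Delta Left Right Inner object] + [Inner object] + [Inner]
  take Delta:  [Delta Left Right Inner object] + [Delta Left Right Inner object] + [Inner object] + [Inner]
  take Left:  [Left Right Inner object] + [Left Right Inner object] + [Inner object] + [Inner]
  take Right:  [Right Inner object] + [Right Inner object] + [Inner object] + [Inner]
  take Inner:  [Inner object] + [Inner object] + [Inner object] + [Inner]
  take object:  [object] + [object] + [object]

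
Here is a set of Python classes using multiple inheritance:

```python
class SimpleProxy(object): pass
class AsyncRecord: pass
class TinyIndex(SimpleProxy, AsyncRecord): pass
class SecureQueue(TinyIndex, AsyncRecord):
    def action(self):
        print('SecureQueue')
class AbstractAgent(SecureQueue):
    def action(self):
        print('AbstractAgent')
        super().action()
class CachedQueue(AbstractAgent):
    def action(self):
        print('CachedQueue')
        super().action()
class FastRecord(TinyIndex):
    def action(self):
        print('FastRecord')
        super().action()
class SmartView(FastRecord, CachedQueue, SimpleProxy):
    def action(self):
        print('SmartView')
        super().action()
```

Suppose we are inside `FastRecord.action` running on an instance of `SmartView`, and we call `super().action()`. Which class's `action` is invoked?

CachedQueue

L[SmartView] = SmartView + merge(L[FastRecord], L[CachedQueue], L[SimpleProxy], [FastRecord CachedQueue SimpleProxy])
  take FastRecord:  [FastRecord TinyIndex SimpleProxy AsyncRecord object] + [CachedQueue AbstractAgent SecureQueue TinyIndex SimpleProxy AsyncRecord object] + [SimpleProxy object] + [FastRecord CachedQueue SimpleProxy]
  take CachedQueue:  [TinyIndex SimpleProxy AsyncRecord object] + [CachedQueue AbstractAgent SecureQueue TinyIndex SimpleProxy AsyncRecord object] + [SimpleProxy object] + [CachedQueue SimpleProxy]
  take AbstractAgent:  [TinyIndex SimpleProxy AsyncRecord object] + [AbstractAgent SecureQueue TinyIndex SimpleProxy AsyncRecord object] + [SimpleProxy object] + [SimpleProxy]
  take SecureQueue:  [TinyIndex SimpleProxy AsyncRecord object] + [SecureQueue TinyIndex SimpleProxy AsyncRecord object] + [SimpleProxy object] + [SimpleProxy]
  take TinyIndex:  [TinyIndex SimpleProxy AsyncRecord object] + [TinyIndex SimpleProxy AsyncRecord object] + [SimpleProxy object] + [SimpleProxy]
  take SimpleProxy:  [SimpleProxy AsyncRecord object] + [SimpleProxy AsyncRecord object] + [SimpleProxy object] + [SimpleProxy]
  take AsyncRecord:  [AsyncRecord object] + [AsyncRecord object] + [object]
  take object:  [object] + [object] + [object]
MRO: SmartView FastRecord CachedQueue AbstractAgent SecureQueue TinyIndex SimpleProxy AsyncRecord object
super() in FastRecord.action on a SmartView instance goes to the class after FastRecord in SmartView's MRO: CachedQueue.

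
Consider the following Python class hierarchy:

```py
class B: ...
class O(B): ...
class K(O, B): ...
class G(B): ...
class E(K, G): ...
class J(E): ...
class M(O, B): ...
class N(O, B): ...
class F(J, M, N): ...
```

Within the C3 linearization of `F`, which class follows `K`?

M

L[F] = F + merge(L[J], L[M], L[N], [J M N])
  take J:  [J E K O G B object] + [M O B object] + [N O B object] + [J M N]
  take E:  [E K O G B object] + [M O B object] + [N O B object] + [M N]
  take K:  [K O G B object] + [M O B object] + [N O B object] + [M N]
  take M:  [O G B object] + [M O B object] + [N O B object] + [M N]
  take N:  [O G B object] + [O B object] + [N O B object] + [N]
  take O:  [O G B object] + [O B object] + [O B object]
  take G:  [G B object] + [B object] + [B object]
  take B:  [B object] + [B object] + [B object]
  take object:  [object] + [object] + [object]
MRO: F J E K M N O G B object
K is at position 3; next is M.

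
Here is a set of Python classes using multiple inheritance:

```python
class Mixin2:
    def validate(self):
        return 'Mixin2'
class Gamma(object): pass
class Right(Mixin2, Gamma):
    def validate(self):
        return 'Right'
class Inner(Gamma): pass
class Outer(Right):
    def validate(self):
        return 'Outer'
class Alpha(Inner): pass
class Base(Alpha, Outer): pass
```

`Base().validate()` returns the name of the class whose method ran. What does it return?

L[Base] = Base + merge(L[Alpha], L[Outer], [Alpha Outer])
  take Alpha:  [Alpha Inner Gamma object] + [Outer Right Mixin2 Gamma object] + [Alpha Outer]
  take Inner:  [Inner Gamma object] + [Outer Right Mixin2 Gamma object] + [Outer]
  take Outer:  [Gamma object] + [Outer Right Mixin2 Gamma object] + [Outer]
  take Right:  [Gamma object] + [Right Mixin2 Gamma object]
  take Mixin2:  [Gamma object] + [Mixin2 Gamma object]
  take Gamma:  [Gamma object] + [Gamma object]
  take object:  [object] + [object]
MRO: Base Alpha Inner Outer Right Mixin2 Gamma object
validate is defined in: Mixin2, Outer, Right. First along the MRO is Outer.

Outer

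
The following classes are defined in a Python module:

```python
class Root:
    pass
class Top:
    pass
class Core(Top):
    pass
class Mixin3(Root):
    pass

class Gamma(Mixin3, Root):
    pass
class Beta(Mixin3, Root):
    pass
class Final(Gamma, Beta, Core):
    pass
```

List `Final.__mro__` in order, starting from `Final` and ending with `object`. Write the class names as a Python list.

L[Final] = Final + merge(L[Gamma], L[Beta], L[Core], [Gamma Beta Core])
  take Gamma:  [Gamma Mixin3 Root object] + [Beta Mixin3 Root object] + [Core Top object] + [Gamma Beta Core]
  take Beta:  [Mixin3 Root object] + [Beta Mixin3 Root object] + [Core Top object] + [Beta Core]
  take Mixin3:  [Mixin3 Root object] + [Mixin3 Root object] + [Core Top object] + [Core]
  take Root:  [Root object] + [Root object] + [Core Top object] + [Core]
  take Core:  [object] + [object] + [Core Top object] + [Core]
  take Top:  [object] + [object] + [Top object]
  take object:  [object] + [object] + [object]

[Final, Gamma, Beta, Mixin3, Root, Core, Top, object]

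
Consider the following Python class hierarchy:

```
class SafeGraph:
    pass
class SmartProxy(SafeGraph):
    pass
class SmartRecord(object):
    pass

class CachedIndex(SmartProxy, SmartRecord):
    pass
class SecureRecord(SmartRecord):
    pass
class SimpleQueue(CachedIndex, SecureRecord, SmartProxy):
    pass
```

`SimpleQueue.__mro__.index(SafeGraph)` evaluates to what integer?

L[SimpleQueue] = SimpleQueue + merge(L[CachedIndex], L[SecureRecord], L[SmartProxy], [CachedIndex SecureRecord SmartProxy])
  take CachedIndex:  [CachedIndex SmartProxy SafeGraph SmartRecord object] + [SecureRecord SmartRecord object] + [SmartProxy SafeGraph object] + [CachedIndex SecureRecord SmartProxy]
  take SecureRecord:  [SmartProxy SafeGraph SmartRecord object] + [SecureRecord SmartRecord object] + [SmartProxy SafeGraph object] + [SecureRecord SmartProxy]
  take SmartProxy:  [SmartProxy SafeGraph SmartRecord object] + [SmartRecord object] + [SmartProxy SafeGraph object] + [SmartProxy]
  take SafeGraph:  [SafeGraph SmartRecord object] + [SmartRecord object] + [SafeGraph object]
  take SmartRecord:  [SmartRecord object] + [SmartRecord object] + [object]
  take object:  [object] + [object] + [object]
MRO: SimpleQueue CachedIndex SecureRecord SmartProxy SafeGraph SmartRecord object
SafeGraph sits at index 4.

4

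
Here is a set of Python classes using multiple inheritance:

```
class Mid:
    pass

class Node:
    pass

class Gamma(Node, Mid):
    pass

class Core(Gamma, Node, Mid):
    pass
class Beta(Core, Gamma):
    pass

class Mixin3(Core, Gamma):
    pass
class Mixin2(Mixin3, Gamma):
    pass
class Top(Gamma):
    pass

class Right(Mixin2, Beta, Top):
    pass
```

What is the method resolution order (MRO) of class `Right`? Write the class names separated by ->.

Right -> Mixin2 -> Mixin3 -> Beta -> Core -> Top -> Gamma -> Node -> Mid -> object

L[Right] = Right + merge(L[Mixin2], L[Beta], L[Top], [Mixin2 Beta Top])
  take Mixin2:  [Mixin2 Mixin3 Core Gamma Node Mid object] + [Beta Core Gamma Node Mid object] + [Top Gamma Node Mid object] + [Mixin2 Beta Top]
  take Mixin3:  [Mixin3 Core Gamma Node Mid object] + [Beta Core Gamma Node Mid object] + [Top Gamma Node Mid object] + [Beta Top]
  take Beta:  [Core Gamma Node Mid object] + [Beta Core Gamma Node Mid object] + [Top Gamma Node Mid object] + [Beta Top]
  take Core:  [Core Gamma Node Mid object] + [Core Gamma Node Mid object] + [Top Gamma Node Mid object] + [Top]
  take Top:  [Gamma Node Mid object] + [Gamma Node Mid object] + [Top Gamma Node Mid object] + [Top]
  take Gamma:  [Gamma Node Mid object] + [Gamma Node Mid object] + [Gamma Node Mid object]
  take Node:  [Node Mid object] + [Node Mid object] + [Node Mid object]
  take Mid:  [Mid object] + [Mid object] + [Mid object]
  take object:  [object] + [object] + [object]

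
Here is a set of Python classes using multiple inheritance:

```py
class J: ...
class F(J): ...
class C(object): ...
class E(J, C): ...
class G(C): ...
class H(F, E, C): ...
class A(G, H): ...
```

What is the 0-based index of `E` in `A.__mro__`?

4

L[A] = A + merge(L[G], L[H], [G H])
  take G:  [G C object] + [H F E J C object] + [G H]
  take H:  [C object] + [H F E J C object] + [H]
  take F:  [C object] + [F E J C object]
  take E:  [C object] + [E J C object]
  take J:  [C object] + [J C object]
  take C:  [C object] + [C object]
  take object:  [object] + [object]
MRO: A G H F E J C object
E sits at index 4.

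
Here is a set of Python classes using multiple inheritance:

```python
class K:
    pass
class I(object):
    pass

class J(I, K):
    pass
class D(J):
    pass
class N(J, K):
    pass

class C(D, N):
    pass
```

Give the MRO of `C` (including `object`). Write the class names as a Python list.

[C, D, N, J, I, K, object]

L[C] = C + merge(L[D], L[N], [D N])
  take D:  [D J I K object] + [N J I K object] + [D N]
  take N:  [J I K object] + [N J I K object] + [N]
  take J:  [J I K object] + [J I K object]
  take I:  [I K object] + [I K object]
  take K:  [K object] + [K object]
  take object:  [object] + [object]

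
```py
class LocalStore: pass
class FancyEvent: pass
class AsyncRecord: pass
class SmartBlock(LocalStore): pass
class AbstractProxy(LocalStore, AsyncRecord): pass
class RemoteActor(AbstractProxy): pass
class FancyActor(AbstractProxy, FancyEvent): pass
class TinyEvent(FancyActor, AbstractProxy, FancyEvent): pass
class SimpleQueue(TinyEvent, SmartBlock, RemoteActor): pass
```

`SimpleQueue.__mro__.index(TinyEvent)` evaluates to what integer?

1

L[SimpleQueue] = SimpleQueue + merge(L[TinyEvent], L[SmartBlock], L[RemoteActor], [TinyEvent SmartBlock RemoteActor])
  take TinyEvent:  [TinyEvent FancyActor AbstractProxy LocalStore AsyncRecord FancyEvent object] + [SmartBlock LocalStore object] + [RemoteActor AbstractProxy LocalStore AsyncRecord object] + [TinyEvent SmartBlock RemoteActor]
  take FancyActor:  [FancyActor AbstractProxy LocalStore AsyncRecord FancyEvent object] + [SmartBlock LocalStore object] + [RemoteActor AbstractProxy LocalStore AsyncRecord object] + [SmartBlock RemoteActor]
  take SmartBlock:  [AbstractProxy LocalStore AsyncRecord FancyEvent object] + [SmartBlock LocalStore object] + [RemoteActor AbstractProxy LocalStore AsyncRecord object] + [SmartBlock RemoteActor]
  take RemoteActor:  [AbstractProxy LocalStore AsyncRecord FancyEvent object] + [LocalStore object] + [RemoteActor AbstractProxy LocalStore AsyncRecord object] + [RemoteActor]
  take AbstractProxy:  [AbstractProxy LocalStore AsyncRecord FancyEvent object] + [LocalStore object] + [AbstractProxy LocalStore AsyncRecord object]
  take LocalStore:  [LocalStore AsyncRecord FancyEvent object] + [LocalStore object] + [LocalStore AsyncRecord object]
  take AsyncRecord:  [AsyncRecord FancyEvent object] + [object] + [AsyncRecord object]
  take FancyEvent:  [FancyEvent object] + [object] + [object]
  take object:  [object] + [object] + [object]
MRO: SimpleQueue TinyEvent FancyActor SmartBlock RemoteActor AbstractProxy LocalStore AsyncRecord FancyEvent object
TinyEvent sits at index 1.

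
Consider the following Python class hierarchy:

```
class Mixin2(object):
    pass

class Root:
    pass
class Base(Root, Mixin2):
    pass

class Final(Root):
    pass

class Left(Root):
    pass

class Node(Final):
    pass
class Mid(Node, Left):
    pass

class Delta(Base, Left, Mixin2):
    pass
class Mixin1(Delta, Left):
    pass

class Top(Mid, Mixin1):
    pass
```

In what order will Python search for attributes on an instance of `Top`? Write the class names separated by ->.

L[Top] = Top + merge(L[Mid], L[Mixin1], [Mid Mixin1])
  take Mid:  [Mid Node Final Left Root object] + [Mixin1 Delta Base Left Root Mixin2 object] + [Mid Mixin1]
  take Node:  [Node Final Left Root object] + [Mixin1 Delta Base Left Root Mixin2 object] + [Mixin1]
  take Final:  [Final Left Root object] + [Mixin1 Delta Base Left Root Mixin2 object] + [Mixin1]
  take Mixin1:  [Left Root object] + [Mixin1 Delta Base Left Root Mixin2 object] + [Mixin1]
  take Delta:  [Left Root object] + [Delta Base Left Root Mixin2 object]
  take Base:  [Left Root object] + [Base Left Root Mixin2 object]
  take Left:  [Left Root object] + [Left Root Mixin2 object]
  take Root:  [Root object] + [Root Mixin2 object]
  take Mixin2:  [object] + [Mixin2 object]
  take object:  [object] + [object]

Top -> Mid -> Node -> Final -> Mixin1 -> Delta -> Base -> Left -> Root -> Mixin2 -> object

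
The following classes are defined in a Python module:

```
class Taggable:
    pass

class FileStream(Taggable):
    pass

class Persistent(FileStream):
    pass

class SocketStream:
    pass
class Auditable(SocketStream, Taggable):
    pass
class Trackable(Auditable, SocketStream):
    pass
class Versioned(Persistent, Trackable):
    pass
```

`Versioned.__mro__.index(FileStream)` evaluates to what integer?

2

L[Versioned] = Versioned + merge(L[Persistent], L[Trackable], [Persistent Trackable])
  take Persistent:  [Persistent FileStream Taggable object] + [Trackable Auditable SocketStream Taggable object] + [Persistent Trackable]
  take FileStream:  [FileStream Taggable object] + [Trackable Auditable SocketStream Taggable object] + [Trackable]
  take Trackable:  [Taggable object] + [Trackable Auditable SocketStream Taggable object] + [Trackable]
  take Auditable:  [Taggable object] + [Auditable SocketStream Taggable object]
  take SocketStream:  [Taggable object] + [SocketStream Taggable object]
  take Taggable:  [Taggable object] + [Taggable object]
  take object:  [object] + [object]
MRO: Versioned Persistent FileStream Trackable Auditable SocketStream Taggable object
FileStream sits at index 2.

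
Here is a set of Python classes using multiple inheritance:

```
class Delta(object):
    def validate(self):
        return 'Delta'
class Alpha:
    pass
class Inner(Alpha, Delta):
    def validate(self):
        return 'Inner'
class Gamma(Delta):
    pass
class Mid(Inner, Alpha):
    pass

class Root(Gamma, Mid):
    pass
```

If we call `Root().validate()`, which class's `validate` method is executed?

Inner

L[Root] = Root + merge(L[Gamma], L[Mid], [Gamma Mid])
  take Gamma:  [Gamma Delta object] + [Mid Inner Alpha Delta object] + [Gamma Mid]
  take Mid:  [Delta object] + [Mid Inner Alpha Delta object] + [Mid]
  take Inner:  [Delta object] + [Inner Alpha Delta object]
  take Alpha:  [Delta object] + [Alpha Delta object]
  take Delta:  [Delta object] + [Delta object]
  take object:  [object] + [object]
MRO: Root Gamma Mid Inner Alpha Delta object
validate is defined in: Delta, Inner. First along the MRO is Inner.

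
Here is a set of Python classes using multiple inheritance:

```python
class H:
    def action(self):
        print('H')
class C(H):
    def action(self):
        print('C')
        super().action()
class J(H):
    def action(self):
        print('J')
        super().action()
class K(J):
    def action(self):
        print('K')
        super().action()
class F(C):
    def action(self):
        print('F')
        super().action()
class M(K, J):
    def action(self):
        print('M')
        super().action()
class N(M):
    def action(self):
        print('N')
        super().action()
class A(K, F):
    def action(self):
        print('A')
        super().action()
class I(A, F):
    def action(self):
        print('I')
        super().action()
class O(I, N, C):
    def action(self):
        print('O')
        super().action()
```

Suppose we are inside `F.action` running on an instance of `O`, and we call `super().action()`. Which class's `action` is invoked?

L[O] = O + merge(L[I], L[N], L[C], [I N C])
  take I:  [I A K J F C H object] + [N M K J H object] + [C H object] + [I N C]
  take A:  [A K J F C H object] + [N M K J H object] + [C H object] + [N C]
  take N:  [K J F C H object] + [N M K J H object] + [C H object] + [N C]
  take M:  [K J F C H object] + [M K J H object] + [C H object] + [C]
  take K:  [K J F C H object] + [K J H object] + [C H object] + [C]
  take J:  [J F C H object] + [J H object] + [C H object] + [C]
  take F:  [F C H object] + [H object] + [C H object] + [C]
  take C:  [C H object] + [H object] + [C H object] + [C]
  take H:  [H object] + [H object] + [H object]
  take object:  [object] + [object] + [object]
MRO: O I A N M K J F C H object
super() in F.action on a O instance goes to the class after F in O's MRO: C.

C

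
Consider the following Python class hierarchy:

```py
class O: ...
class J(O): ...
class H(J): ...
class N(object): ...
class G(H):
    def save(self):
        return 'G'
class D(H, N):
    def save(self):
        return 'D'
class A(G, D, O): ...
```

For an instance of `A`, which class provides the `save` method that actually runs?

G

L[A] = A + merge(L[G], L[D], L[O], [G D O])
  take G:  [G H J O object] + [D H J O N object] + [O object] + [G D O]
  take D:  [H J O object] + [D H J O N object] + [O object] + [D O]
  take H:  [H J O object] + [H J O N object] + [O object] + [O]
  take J:  [J O object] + [J O N object] + [O object] + [O]
  take O:  [O object] + [O N object] + [O object] + [O]
  take N:  [object] + [N object] + [object]
  take object:  [object] + [object] + [object]
MRO: A G D H J O N object
save is defined in: D, G. First along the MRO is G.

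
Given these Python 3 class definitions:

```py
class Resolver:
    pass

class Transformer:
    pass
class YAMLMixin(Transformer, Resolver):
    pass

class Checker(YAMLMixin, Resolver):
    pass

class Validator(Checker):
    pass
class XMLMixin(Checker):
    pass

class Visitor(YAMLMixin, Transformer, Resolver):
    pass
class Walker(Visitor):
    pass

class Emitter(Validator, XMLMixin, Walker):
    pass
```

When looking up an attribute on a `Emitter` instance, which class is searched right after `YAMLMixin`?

L[Emitter] = Emitter + merge(L[Validator], L[XMLMixin], L[Walker], [Validator XMLMixin Walker])
  take Validator:  [Validator Checker YAMLMixin Transformer Resolver object] + [XMLMixin Checker YAMLMixin Transformer Resolver object] + [Walker Visitor YAMLMixin Transformer Resolver object] + [Validator XMLMixin Walker]
  take XMLMixin:  [Checker YAMLMixin Transformer Resolver object] + [XMLMixin Checker YAMLMixin Transformer Resolver object] + [Walker Visitor YAMLMixin Transformer Resolver object] + [XMLMixin Walker]
  take Checker:  [Checker YAMLMixin Transformer Resolver object] + [Checker YAMLMixin Transformer Resolver object] + [Walker Visitor YAMLMixin Transformer Resolver object] + [Walker]
  take Walker:  [YAMLMixin Transformer Resolver object] + [YAMLMixin Transformer Resolver object] + [Walker Visitor YAMLMixin Transformer Resolver object] + [Walker]
  take Visitor:  [YAMLMixin Transformer Resolver object] + [YAMLMixin Transformer Resolver object] + [Visitor YAMLMixin Transformer Resolver object]
  take YAMLMixin:  [YAMLMixin Transformer Resolver object] + [YAMLMixin Transformer Resolver object] + [YAMLMixin Transformer Resolver object]
  take Transformer:  [Transformer Resolver object] + [Transformer Resolver object] + [Transformer Resolver object]
  take Resolver:  [Resolver object] + [Resolver object] + [Resolver object]
  take object:  [object] + [object] + [object]
MRO: Emitter Validator XMLMixin Checker Walker Visitor YAMLMixin Transformer Resolver object
YAMLMixin is at position 6; next is Transformer.

Transformer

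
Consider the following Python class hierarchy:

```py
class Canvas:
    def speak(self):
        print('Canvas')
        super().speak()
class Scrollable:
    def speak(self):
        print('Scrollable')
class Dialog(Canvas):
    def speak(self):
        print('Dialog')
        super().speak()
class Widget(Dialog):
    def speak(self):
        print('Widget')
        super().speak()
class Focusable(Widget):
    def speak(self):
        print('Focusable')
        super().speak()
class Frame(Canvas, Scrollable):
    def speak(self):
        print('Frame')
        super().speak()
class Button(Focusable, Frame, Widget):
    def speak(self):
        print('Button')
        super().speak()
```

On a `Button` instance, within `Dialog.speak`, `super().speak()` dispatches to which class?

L[Button] = Button + merge(L[Focusable], L[Frame], L[Widget], [Focusable Frame Widget])
  take Focusable:  [Focusable Widget Dialog Canvas object] + [Frame Canvas Scrollable object] + [Widget Dialog Canvas object] + [Focusable Frame Widget]
  take Frame:  [Widget Dialog Canvas object] + [Frame Canvas Scrollable object] + [Widget Dialog Canvas object] + [Frame Widget]
  take Widget:  [Widget Dialog Canvas object] + [Canvas Scrollable object] + [Widget Dialog Canvas object] + [Widget]
  take Dialog:  [Dialog Canvas object] + [Canvas Scrollable object] + [Dialog Canvas object]
  take Canvas:  [Canvas object] + [Canvas Scrollable object] + [Canvas object]
  take Scrollable:  [object] + [Scrollable object] + [object]
  take object:  [object] + [object] + [object]
MRO: Button Focusable Frame Widget Dialog Canvas Scrollable object
super() in Dialog.speak on a Button instance goes to the class after Dialog in Button's MRO: Canvas.

Canvas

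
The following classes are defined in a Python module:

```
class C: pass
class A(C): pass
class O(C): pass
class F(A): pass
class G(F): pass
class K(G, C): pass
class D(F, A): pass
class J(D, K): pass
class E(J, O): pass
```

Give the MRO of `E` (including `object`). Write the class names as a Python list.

[E, J, D, K, G, F, A, O, C, object]

L[E] = E + merge(L[J], L[O], [J O])
  take J:  [J D K G F A C object] + [O C object] + [J O]
  take D:  [D K G F A C object] + [O C object] + [O]
  take K:  [K G F A C object] + [O C object] + [O]
  take G:  [G F A C object] + [O C object] + [O]
  take F:  [F A C object] + [O C object] + [O]
  take A:  [A C object] + [O C object] + [O]
  take O:  [C object] + [O C object] + [O]
  take C:  [C object] + [C object]
  take object:  [object] + [object]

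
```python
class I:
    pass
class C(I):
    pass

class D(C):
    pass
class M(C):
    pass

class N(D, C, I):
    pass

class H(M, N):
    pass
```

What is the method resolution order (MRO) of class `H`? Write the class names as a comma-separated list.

L[H] = H + merge(L[M], L[N], [M N])
  take M:  [M C I object] + [N D C I object] + [M N]
  take N:  [C I object] + [N D C I object] + [N]
  take D:  [C I object] + [D C I object]
  take C:  [C I object] + [C I object]
  take I:  [I object] + [I object]
  take object:  [object] + [object]

H, M, N, D, C, I, object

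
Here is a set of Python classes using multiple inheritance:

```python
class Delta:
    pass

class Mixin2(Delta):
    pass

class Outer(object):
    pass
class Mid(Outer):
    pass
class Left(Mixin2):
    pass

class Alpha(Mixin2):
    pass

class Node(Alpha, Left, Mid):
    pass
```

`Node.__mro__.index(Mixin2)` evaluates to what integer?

L[Node] = Node + merge(L[Alpha], L[Left], L[Mid], [Alpha Left Mid])
  take Alpha:  [Alpha Mixin2 Delta object] + [Left Mixin2 Delta object] + [Mid Outer object] + [Alpha Left Mid]
  take Left:  [Mixin2 Delta object] + [Left Mixin2 Delta object] + [Mid Outer object] + [Left Mid]
  take Mixin2:  [Mixin2 Delta object] + [Mixin2 Delta object] + [Mid Outer object] + [Mid]
  take Delta:  [Delta object] + [Delta object] + [Mid Outer object] + [Mid]
  take Mid:  [object] + [object] + [Mid Outer object] + [Mid]
  take Outer:  [object] + [object] + [Outer object]
  take object:  [object] + [object] + [object]
MRO: Node Alpha Left Mixin2 Delta Mid Outer object
Mixin2 sits at index 3.

3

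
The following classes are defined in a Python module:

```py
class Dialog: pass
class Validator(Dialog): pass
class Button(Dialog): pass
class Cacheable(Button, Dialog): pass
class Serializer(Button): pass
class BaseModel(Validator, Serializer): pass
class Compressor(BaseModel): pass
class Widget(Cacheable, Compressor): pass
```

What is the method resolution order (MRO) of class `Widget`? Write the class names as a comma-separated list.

L[Widget] = Widget + merge(L[Cacheable], L[Compressor], [Cacheable Compressor])
  take Cacheable:  [Cacheable Button Dialog object] + [Compressor BaseModel Validator Serializer Button Dialog object] + [Cacheable Compressor]
  take Compressor:  [Button Dialog object] + [Compressor BaseModel Validator Serializer Button Dialog object] + [Compressor]
  take BaseModel:  [Button Dialog object] + [BaseModel Validator Serializer Button Dialog object]
  take Validator:  [Button Dialog object] + [Validator Serializer Button Dialog object]
  take Serializer:  [Button Dialog object] + [Serializer Button Dialog object]
  take Button:  [Button Dialog object] + [Button Dialog object]
  take Dialog:  [Dialog object] + [Dialog object]
  take object:  [object] + [object]

Widget, Cacheable, Compressor, BaseModel, Validator, Serializer, Button, Dialog, object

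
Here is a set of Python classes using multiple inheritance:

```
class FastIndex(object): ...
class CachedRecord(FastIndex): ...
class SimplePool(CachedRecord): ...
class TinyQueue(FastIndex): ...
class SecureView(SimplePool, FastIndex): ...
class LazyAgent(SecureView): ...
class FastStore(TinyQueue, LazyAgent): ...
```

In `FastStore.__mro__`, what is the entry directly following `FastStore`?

L[FastStore] = FastStore + merge(L[TinyQueue], L[LazyAgent], [TinyQueue LazyAgent])
  take TinyQueue:  [TinyQueue FastIndex object] + [LazyAgent SecureView SimplePool CachedRecord FastIndex object] + [TinyQueue LazyAgent]
  take LazyAgent:  [FastIndex object] + [LazyAgent SecureView SimplePool CachedRecord FastIndex object] + [LazyAgent]
  take SecureView:  [FastIndex object] + [SecureView SimplePool CachedRecord FastIndex object]
  take SimplePool:  [FastIndex object] + [SimplePool CachedRecord FastIndex object]
  take CachedRecord:  [FastIndex object] + [CachedRecord FastIndex object]
  take FastIndex:  [FastIndex object] + [FastIndex object]
  take object:  [object] + [object]
MRO: FastStore TinyQueue LazyAgent SecureView SimplePool CachedRecord FastIndex object
FastStore is at position 0; next is TinyQueue.

TinyQueue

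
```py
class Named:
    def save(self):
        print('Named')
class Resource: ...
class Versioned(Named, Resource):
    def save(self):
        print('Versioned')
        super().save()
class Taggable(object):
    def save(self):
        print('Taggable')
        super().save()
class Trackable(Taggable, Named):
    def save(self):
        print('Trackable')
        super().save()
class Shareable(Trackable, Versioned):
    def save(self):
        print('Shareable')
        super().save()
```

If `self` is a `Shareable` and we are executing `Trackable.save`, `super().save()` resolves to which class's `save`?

Taggable

L[Shareable] = Shareable + merge(L[Trackable], L[Versioned], [Trackable Versioned])
  take Trackable:  [Trackable Taggable Named object] + [Versioned Named Resource object] + [Trackable Versioned]
  take Taggable:  [Taggable Named object] + [Versioned Named Resource object] + [Versioned]
  take Versioned:  [Named object] + [Versioned Named Resource object] + [Versioned]
  take Named:  [Named object] + [Named Resource object]
  take Resource:  [object] + [Resource object]
  take object:  [object] + [object]
MRO: Shareable Trackable Taggable Versioned Named Resource object
super() in Trackable.save on a Shareable instance goes to the class after Trackable in Shareable's MRO: Taggable.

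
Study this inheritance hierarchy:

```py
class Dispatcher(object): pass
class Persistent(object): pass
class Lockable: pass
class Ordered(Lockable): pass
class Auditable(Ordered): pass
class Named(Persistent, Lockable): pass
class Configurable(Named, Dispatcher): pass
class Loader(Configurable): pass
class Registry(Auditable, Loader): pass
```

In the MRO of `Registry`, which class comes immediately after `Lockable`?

L[Registry] = Registry + merge(L[Auditable], L[Loader], [Auditable Loader])
  take Auditable:  [Auditable Ordered Lockable object] + [Loader Configurable Named Persistent Lockable Dispatcher object] + [Auditable Loader]
  take Ordered:  [Ordered Lockable object] + [Loader Configurable Named Persistent Lockable Dispatcher object] + [Loader]
  take Loader:  [Lockable object] + [Loader Configurable Named Persistent Lockable Dispatcher object] + [Loader]
  take Configurable:  [Lockable object] + [Configurable Named Persistent Lockable Dispatcher object]
  take Named:  [Lockable object] + [Named Persistent Lockable Dispatcher object]
  take Persistent:  [Lockable object] + [Persistent Lockable Dispatcher object]
  take Lockable:  [Lockable object] + [Lockable Dispatcher object]
  take Dispatcher:  [object] + [Dispatcher object]
  take object:  [object] + [object]
MRO: Registry Auditable Ordered Loader Configurable Named Persistent Lockable Dispatcher object
Lockable is at position 7; next is Dispatcher.

Dispatcher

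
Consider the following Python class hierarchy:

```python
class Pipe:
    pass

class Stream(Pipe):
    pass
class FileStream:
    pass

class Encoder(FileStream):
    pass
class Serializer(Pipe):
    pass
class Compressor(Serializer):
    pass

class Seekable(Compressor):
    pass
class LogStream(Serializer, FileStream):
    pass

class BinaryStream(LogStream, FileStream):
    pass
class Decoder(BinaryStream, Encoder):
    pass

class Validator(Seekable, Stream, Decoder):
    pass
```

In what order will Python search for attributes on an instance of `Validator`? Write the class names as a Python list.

L[Validator] = Validator + merge(L[Seekable], L[Stream], L[Decoder], [Seekable Stream Decoder])
  take Seekable:  [Seekable Compressor Serializer Pipe object] + [Stream Pipe object] + [Decoder BinaryStream LogStream Serializer Pipe Encoder FileStream object] + [Seekable Stream Decoder]
  take Compressor:  [Compressor Serializer Pipe object] + [Stream Pipe object] + [Decoder BinaryStream LogStream Serializer Pipe Encoder FileStream object] + [Stream Decoder]
  take Stream:  [Serializer Pipe object] + [Stream Pipe object] + [Decoder BinaryStream LogStream Serializer Pipe Encoder FileStream object] + [Stream Decoder]
  take Decoder:  [Serializer Pipe object] + [Pipe object] + [Decoder BinaryStream LogStream Serializer Pipe Encoder FileStream object] + [Decoder]
  take BinaryStream:  [Serializer Pipe object] + [Pipe object] + [BinaryStream LogStream Serializer Pipe Encoder FileStream object]
  take LogStream:  [Serializer Pipe object] + [Pipe object] + [LogStream Serializer Pipe Encoder FileStream object]
  take Serializer:  [Serializer Pipe object] + [Pipe object] + [Serializer Pipe Encoder FileStream object]
  take Pipe:  [Pipe object] + [Pipe object] + [Pipe Encoder FileStream object]
  take Encoder:  [object] + [object] + [Encoder FileStream object]
  take FileStream:  [object] + [object] + [FileStream object]
  take object:  [object] + [object] + [object]

[Validator, Seekable, Compressor, Stream, Decoder, BinaryStream, LogStream, Serializer, Pipe, Encoder, FileStream, object]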